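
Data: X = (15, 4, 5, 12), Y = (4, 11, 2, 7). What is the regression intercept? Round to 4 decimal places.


a = ybar - b*xbar, where b = sum((xi-xbar)(yi-ybar)) / sum((xi-xbar)^2)
n = 4, xbar = 36/4 = 9, ybar = 24/4 = 6
Sxy = sum((xi-xbar)(yi-ybar)) = -18
Sxx = sum((xi-xbar)^2) = 86
b = Sxy / Sxx = -9/43 ≈ -0.209302
a = 6 - (-0.209302) * 9 = 339/43 ≈ 7.883721

7.8837


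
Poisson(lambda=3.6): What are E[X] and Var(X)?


E[X] = Var(X) = lambda = 3.6

3.6, 3.6


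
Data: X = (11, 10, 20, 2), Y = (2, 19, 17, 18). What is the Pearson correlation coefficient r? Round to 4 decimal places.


r = sum((xi-xbar)(yi-ybar)) / sqrt(sum((xi-xbar)^2) * sum((yi-ybar)^2))
n = 4, xbar = 43/4 = 10.75, ybar = 56/4 = 14
Sxy = sum((xi-xbar)(yi-ybar)) = -14
Sxx = sum((xi-xbar)^2) = 162.75
Syy = sum((yi-ybar)^2) = 194
sqrt(Sxx*Syy) ≈ 177.689336
r = Sxy / sqrt(Sxx*Syy) = -14 / 177.689336 ≈ -0.078789

-0.0788


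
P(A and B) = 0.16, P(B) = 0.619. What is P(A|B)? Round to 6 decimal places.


P(A|B) = P(A and B) / P(B) = 0.16 / 0.619 = 160/619 ≈ 0.25848142

0.258481


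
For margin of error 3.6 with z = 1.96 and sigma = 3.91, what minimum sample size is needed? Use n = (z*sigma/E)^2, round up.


z*sigma/E = 1.96 * 3.91 / 3.6 = 19159/9000 ≈ 2.128778
(z*sigma/E)^2 ≈ 4.531695
round up: n = 5

5


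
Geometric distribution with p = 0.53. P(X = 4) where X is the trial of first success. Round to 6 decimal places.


P = (1-p)^(k-1) * p
(1-p)^(k-1) = 0.47^3 = 0.103823
P = 0.103823 * 0.53 = 0.05502619

0.055026


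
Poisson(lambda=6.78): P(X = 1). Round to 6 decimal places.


P = e^(-lam) * lam^k / k!
e^(-6.78) ≈ 0.001136275
lam^k = 6.78^1 = 6.78
k! = 1! = 1
P = 0.001136275 * 6.78 / 1 ≈ 0.007704

0.007704


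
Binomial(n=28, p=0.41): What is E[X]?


E[X] = n*p = 28 * 0.41 = 11.48

11.48


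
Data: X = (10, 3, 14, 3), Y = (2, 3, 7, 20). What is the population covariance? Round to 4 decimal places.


Cov = (1/n)*sum((xi-xbar)(yi-ybar))
n = 4, xbar = 30/4 = 7.5, ybar = 32/4 = 8
sum((xi-xbar)(yi-ybar)) = -53
Cov = -53 / 4 = -13.25

-13.2500


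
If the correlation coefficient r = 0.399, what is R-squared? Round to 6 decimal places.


R^2 = r^2 = (0.399)^2 = 0.159201

0.159201


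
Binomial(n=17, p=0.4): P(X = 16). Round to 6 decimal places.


P = C(n,k) * p^k * (1-p)^(n-k)
C(17,16) = 17
p^k = 0.4^16 ≈ 0.0000004294967
(1-p)^(n-k) = 0.6^1 = 0.6
P = 17 * 0.0000004294967 * 0.6 ≈ 0.000004

0.000004


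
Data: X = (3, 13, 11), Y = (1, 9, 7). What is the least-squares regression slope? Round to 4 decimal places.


b = sum((xi-xbar)(yi-ybar)) / sum((xi-xbar)^2)
n = 3, xbar = 27/3 = 9, ybar = 17/3 ≈ 5.666667
Sxy = sum((xi-xbar)(yi-ybar)) = 44
Sxx = sum((xi-xbar)^2) = 56
b = Sxy / Sxx = 11/14 ≈ 0.785714

0.7857


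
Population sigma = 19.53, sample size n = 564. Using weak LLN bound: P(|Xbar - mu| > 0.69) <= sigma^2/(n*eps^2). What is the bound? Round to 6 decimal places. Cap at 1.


bound = min(1, sigma^2/(n*eps^2))
sigma^2 = 19.53^2 = 381.4209
n*eps^2 = 564 * 0.69^2 = 564 * 0.4761 = 268.5204
sigma^2/(n*eps^2) = 381.4209 / 268.5204 ≈ 1.42045409
this exceeds 1, so the bound is capped at 1

1.000000


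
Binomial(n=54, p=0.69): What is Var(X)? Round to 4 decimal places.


Var = n*p*(1-p) = 54 * 0.69 * 0.31 = 11.5506

11.5506


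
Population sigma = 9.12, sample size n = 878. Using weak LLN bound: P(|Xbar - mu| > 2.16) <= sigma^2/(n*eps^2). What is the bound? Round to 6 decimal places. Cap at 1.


bound = min(1, sigma^2/(n*eps^2))
sigma^2 = 9.12^2 = 83.1744
n*eps^2 = 878 * 2.16^2 = 878 * 4.6656 = 4096.3968
sigma^2/(n*eps^2) = 83.1744 / 4096.3968 ≈ 0.02030428

0.020304


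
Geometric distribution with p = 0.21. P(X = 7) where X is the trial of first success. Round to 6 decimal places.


P = (1-p)^(k-1) * p
(1-p)^(k-1) = 0.79^6 ≈ 0.2430875
P = 0.2430875 * 0.21 ≈ 0.05104837

0.051048


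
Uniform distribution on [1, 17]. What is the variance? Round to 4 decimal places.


Var = (b-a)^2 / 12
(b-a)^2 = (17 - 1)^2 = 256
Var = 256/12 ≈ 21.333333

21.3333


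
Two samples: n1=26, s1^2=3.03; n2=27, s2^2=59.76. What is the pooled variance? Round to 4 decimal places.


sp^2 = ((n1-1)*s1^2 + (n2-1)*s2^2)/(n1+n2-2)
(n1-1)*s1^2 = 25 * 3.03 = 75.75
(n2-1)*s2^2 = 26 * 59.76 = 1553.76
numerator = 75.75 + 1553.76 = 1629.51
n1+n2-2 = 51
sp^2 = 1629.51 / 51 = 54317/1700 ≈ 31.951176

31.9512


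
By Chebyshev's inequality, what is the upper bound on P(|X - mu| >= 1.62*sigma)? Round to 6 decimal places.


P <= 1/k^2
k^2 = 1.62^2 = 2.6244
1/k^2 = 1 / 2.6244 = 2500/6561 ≈ 0.38103948

0.381039


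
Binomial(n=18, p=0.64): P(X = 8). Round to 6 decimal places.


P = C(n,k) * p^k * (1-p)^(n-k)
C(18,8) = 43758
p^k = 0.64^8 ≈ 0.02814750
(1-p)^(n-k) = 0.36^10 ≈ 0.00003656158
P = 43758 * 0.02814750 * 0.00003656158 ≈ 0.045032

0.045032


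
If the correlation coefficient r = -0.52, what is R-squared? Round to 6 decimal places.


R^2 = r^2 = (-0.52)^2 = 0.2704

0.270400


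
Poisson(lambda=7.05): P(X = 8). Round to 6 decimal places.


P = e^(-lam) * lam^k / k!
e^(-7.05) ≈ 0.0008674090
lam^k = 7.05^8 ≈ 6102572.335461
k! = 8! = 40320
P = 0.0008674090 * 6102572.335461 / 40320 ≈ 0.131285

0.131285


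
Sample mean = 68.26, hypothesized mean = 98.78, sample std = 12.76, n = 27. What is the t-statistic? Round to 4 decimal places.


t = (xbar - mu0) / (s/sqrt(n))
xbar - mu0 = 68.26 - 98.78 = -30.52
sqrt(27) ≈ 5.19615242
s/sqrt(n) = 12.76 / 5.19615242 ≈ 2.45566314
t = -30.52 / 2.45566314 ≈ -12.428415

-12.4284


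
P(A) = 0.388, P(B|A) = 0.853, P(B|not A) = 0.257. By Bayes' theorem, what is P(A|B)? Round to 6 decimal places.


P(A|B) = P(B|A)*P(A) / P(B), P(B) = P(B|A)*P(A) + P(B|not A)*P(not A)
P(B|A)*P(A) = 0.853 * 0.388 = 0.330964
P(B|not A)*P(not A) = 0.257 * 0.612 = 0.157284
P(B) = 0.330964 + 0.157284 = 0.488248
P(A|B) = 0.330964 / 0.488248 ≈ 0.67786043

0.677860


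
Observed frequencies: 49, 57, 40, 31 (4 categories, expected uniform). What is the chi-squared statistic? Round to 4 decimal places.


chi2 = sum((O-E)^2/E), E = total/4
total = 177, E = 177/4 = 44.25
(49 - 44.25)^2 / 44.25 = 22.5625 / 44.25 = 361/708 ≈ 0.509887
(57 - 44.25)^2 / 44.25 = 162.5625 / 44.25 = 867/236 ≈ 3.673729
(40 - 44.25)^2 / 44.25 = 18.0625 / 44.25 = 289/708 ≈ 0.408192
(31 - 44.25)^2 / 44.25 = 175.5625 / 44.25 = 2809/708 ≈ 3.967514
chi2 = 505/59 ≈ 8.559322

8.5593


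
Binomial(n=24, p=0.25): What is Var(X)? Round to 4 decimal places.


Var = n*p*(1-p) = 24 * 0.25 * 0.75 = 4.5

4.5000


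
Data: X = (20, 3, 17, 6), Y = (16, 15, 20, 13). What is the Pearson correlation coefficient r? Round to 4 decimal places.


r = sum((xi-xbar)(yi-ybar)) / sqrt(sum((xi-xbar)^2) * sum((yi-ybar)^2))
n = 4, xbar = 46/4 = 11.5, ybar = 64/4 = 16
Sxy = sum((xi-xbar)(yi-ybar)) = 47
Sxx = sum((xi-xbar)^2) = 205
Syy = sum((yi-ybar)^2) = 26
sqrt(Sxx*Syy) ≈ 73.006849
r = Sxy / sqrt(Sxx*Syy) = 47 / 73.006849 ≈ 0.643775

0.6438


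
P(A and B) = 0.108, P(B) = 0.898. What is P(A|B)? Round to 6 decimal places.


P(A|B) = P(A and B) / P(B) = 0.108 / 0.898 = 54/449 ≈ 0.12026726

0.120267


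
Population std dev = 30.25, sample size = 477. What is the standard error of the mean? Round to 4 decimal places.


SE = sigma / sqrt(n)
sqrt(477) ≈ 21.840330
SE = 30.25 / 21.840330 ≈ 1.385052

1.3851


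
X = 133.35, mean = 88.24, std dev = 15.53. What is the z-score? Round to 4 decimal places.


z = (X - mu) / sigma
X - mu = 133.35 - 88.24 = 45.11
z = 45.11 / 15.53 = 4511/1553 ≈ 2.904701

2.9047


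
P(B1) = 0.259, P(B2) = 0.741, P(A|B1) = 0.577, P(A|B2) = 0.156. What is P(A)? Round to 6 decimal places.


P(A) = P(A|B1)*P(B1) + P(A|B2)*P(B2)
P(A|B1)*P(B1) = 0.577 * 0.259 = 0.149443
P(A|B2)*P(B2) = 0.156 * 0.741 = 0.115596
P(A) = 0.149443 + 0.115596 = 0.265039

0.265039


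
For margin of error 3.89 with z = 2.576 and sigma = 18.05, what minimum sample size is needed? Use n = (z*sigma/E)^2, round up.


z*sigma/E = 2.576 * 18.05 / 3.89 = 116242/9725 ≈ 11.952905
(z*sigma/E)^2 ≈ 142.871935
round up: n = 143

143


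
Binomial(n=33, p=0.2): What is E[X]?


E[X] = n*p = 33 * 0.2 = 6.6

6.6


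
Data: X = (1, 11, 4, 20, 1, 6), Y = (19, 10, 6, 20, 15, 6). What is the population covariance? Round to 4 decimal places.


Cov = (1/n)*sum((xi-xbar)(yi-ybar))
n = 6, xbar = 43/6 ≈ 7.166667, ybar = 76/6 = 38/3 ≈ 12.666667
sum((xi-xbar)(yi-ybar)) = 178/3 ≈ 59.333333
Cov = 59.333333 / 6 = 89/9 ≈ 9.888889

9.8889


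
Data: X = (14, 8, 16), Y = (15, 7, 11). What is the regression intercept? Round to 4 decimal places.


a = ybar - b*xbar, where b = sum((xi-xbar)(yi-ybar)) / sum((xi-xbar)^2)
n = 3, xbar = 38/3 ≈ 12.666667, ybar = 33/3 = 11
Sxy = sum((xi-xbar)(yi-ybar)) = 24
Sxx = sum((xi-xbar)^2) = 104/3 ≈ 34.666667
b = Sxy / Sxx = 9/13 ≈ 0.692308
a = 11 - 0.692308 * 12.666667 = 29/13 ≈ 2.230769

2.2308


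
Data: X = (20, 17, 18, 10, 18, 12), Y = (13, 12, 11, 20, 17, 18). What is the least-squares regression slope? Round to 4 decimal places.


b = sum((xi-xbar)(yi-ybar)) / sum((xi-xbar)^2)
n = 6, xbar = 95/6 ≈ 15.833333, ybar = 91/6 ≈ 15.166667
Sxy = sum((xi-xbar)(yi-ybar)) = -341/6 ≈ -56.833333
Sxx = sum((xi-xbar)^2) = 461/6 ≈ 76.833333
b = Sxy / Sxx = -341/461 ≈ -0.739696

-0.7397


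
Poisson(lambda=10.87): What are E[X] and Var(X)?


E[X] = Var(X) = lambda = 10.87

10.87, 10.87


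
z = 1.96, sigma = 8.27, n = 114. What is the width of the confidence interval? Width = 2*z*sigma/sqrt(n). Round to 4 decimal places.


width = 2*z*sigma/sqrt(n)
2*z*sigma = 2 * 1.96 * 8.27 = 32.4184
sqrt(114) ≈ 10.677078
width = 32.4184 / 10.677078 ≈ 3.036261

3.0363


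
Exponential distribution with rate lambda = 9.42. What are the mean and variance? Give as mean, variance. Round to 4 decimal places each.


mean = 1/lam, var = 1/lam^2
mean = 1 / 9.42 = 50/471 ≈ 0.106157
lam^2 = 9.42^2 = 88.7364
var = 1 / 88.7364 ≈ 0.011269

0.1062, 0.0113


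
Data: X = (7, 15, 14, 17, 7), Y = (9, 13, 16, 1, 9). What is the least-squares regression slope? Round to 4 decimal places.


b = sum((xi-xbar)(yi-ybar)) / sum((xi-xbar)^2)
n = 5, xbar = 60/5 = 12, ybar = 48/5 = 9.6
Sxy = sum((xi-xbar)(yi-ybar)) = -14
Sxx = sum((xi-xbar)^2) = 88
b = Sxy / Sxx = -7/44 ≈ -0.159091

-0.1591


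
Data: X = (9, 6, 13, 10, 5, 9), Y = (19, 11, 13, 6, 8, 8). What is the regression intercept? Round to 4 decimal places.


a = ybar - b*xbar, where b = sum((xi-xbar)(yi-ybar)) / sum((xi-xbar)^2)
n = 6, xbar = 52/6 = 26/3 ≈ 8.666667, ybar = 65/6 ≈ 10.833333
Sxy = sum((xi-xbar)(yi-ybar)) = 44/3 ≈ 14.666667
Sxx = sum((xi-xbar)^2) = 124/3 ≈ 41.333333
b = Sxy / Sxx = 11/31 ≈ 0.354839
a = 10.833333 - 0.354839 * 8.666667 = 481/62 ≈ 7.758065

7.7581


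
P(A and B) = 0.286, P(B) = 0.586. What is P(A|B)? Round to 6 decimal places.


P(A|B) = P(A and B) / P(B) = 0.286 / 0.586 = 143/293 ≈ 0.48805461

0.488055


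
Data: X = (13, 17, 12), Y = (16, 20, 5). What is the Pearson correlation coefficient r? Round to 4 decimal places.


r = sum((xi-xbar)(yi-ybar)) / sqrt(sum((xi-xbar)^2) * sum((yi-ybar)^2))
n = 3, xbar = 42/3 = 14, ybar = 41/3 ≈ 13.666667
Sxy = sum((xi-xbar)(yi-ybar)) = 34
Sxx = sum((xi-xbar)^2) = 14
Syy = sum((yi-ybar)^2) = 362/3 ≈ 120.666667
sqrt(Sxx*Syy) ≈ 41.101500
r = Sxy / sqrt(Sxx*Syy) = 34 / 41.101500 ≈ 0.827220

0.8272


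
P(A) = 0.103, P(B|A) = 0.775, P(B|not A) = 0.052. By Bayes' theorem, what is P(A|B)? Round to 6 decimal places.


P(A|B) = P(B|A)*P(A) / P(B), P(B) = P(B|A)*P(A) + P(B|not A)*P(not A)
P(B|A)*P(A) = 0.775 * 0.103 = 0.079825
P(B|not A)*P(not A) = 0.052 * 0.897 = 0.046644
P(B) = 0.079825 + 0.046644 = 0.126469
P(A|B) = 0.079825 / 0.126469 ≈ 0.63118235

0.631182


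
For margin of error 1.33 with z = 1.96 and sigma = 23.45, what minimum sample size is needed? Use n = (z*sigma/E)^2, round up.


z*sigma/E = 1.96 * 23.45 / 1.33 = 3283/95 ≈ 34.557895
(z*sigma/E)^2 ≈ 1194.248089
round up: n = 1195

1195


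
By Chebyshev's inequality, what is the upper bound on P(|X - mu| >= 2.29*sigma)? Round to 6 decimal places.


P <= 1/k^2
k^2 = 2.29^2 = 5.2441
1/k^2 = 1 / 5.2441 ≈ 0.19069049

0.190690


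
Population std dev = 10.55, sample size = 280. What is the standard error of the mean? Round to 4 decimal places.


SE = sigma / sqrt(n)
sqrt(280) ≈ 16.733201
SE = 10.55 / 16.733201 ≈ 0.630483

0.6305


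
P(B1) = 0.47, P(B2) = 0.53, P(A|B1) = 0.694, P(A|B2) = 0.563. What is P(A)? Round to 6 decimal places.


P(A) = P(A|B1)*P(B1) + P(A|B2)*P(B2)
P(A|B1)*P(B1) = 0.694 * 0.47 = 0.32618
P(A|B2)*P(B2) = 0.563 * 0.53 = 0.29839
P(A) = 0.32618 + 0.29839 = 0.62457

0.624570


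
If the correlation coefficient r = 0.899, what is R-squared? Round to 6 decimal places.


R^2 = r^2 = (0.899)^2 = 0.808201

0.808201


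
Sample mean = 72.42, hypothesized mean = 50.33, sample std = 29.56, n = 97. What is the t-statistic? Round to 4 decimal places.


t = (xbar - mu0) / (s/sqrt(n))
xbar - mu0 = 72.42 - 50.33 = 22.09
sqrt(97) ≈ 9.84885780
s/sqrt(n) = 29.56 / 9.84885780 ≈ 3.00136326
t = 22.09 / 3.00136326 ≈ 7.359989

7.3600


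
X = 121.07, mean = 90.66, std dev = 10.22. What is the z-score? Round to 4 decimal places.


z = (X - mu) / sigma
X - mu = 121.07 - 90.66 = 30.41
z = 30.41 / 10.22 = 3041/1022 ≈ 2.975538

2.9755


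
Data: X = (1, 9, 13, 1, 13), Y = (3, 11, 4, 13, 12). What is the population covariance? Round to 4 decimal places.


Cov = (1/n)*sum((xi-xbar)(yi-ybar))
n = 5, xbar = 37/5 = 7.4, ybar = 43/5 = 8.6
sum((xi-xbar)(yi-ybar)) = 4.8
Cov = 4.8 / 5 = 0.96

0.9600


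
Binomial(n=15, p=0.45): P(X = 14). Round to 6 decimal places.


P = C(n,k) * p^k * (1-p)^(n-k)
C(15,14) = 15
p^k = 0.45^14 ≈ 0.00001396289
(1-p)^(n-k) = 0.55^1 = 0.55
P = 15 * 0.00001396289 * 0.55 ≈ 0.000115

0.000115


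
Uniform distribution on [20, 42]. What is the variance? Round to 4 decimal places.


Var = (b-a)^2 / 12
(b-a)^2 = (42 - 20)^2 = 484
Var = 484/12 ≈ 40.333333

40.3333


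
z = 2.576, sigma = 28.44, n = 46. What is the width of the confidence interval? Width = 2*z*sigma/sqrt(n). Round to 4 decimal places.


width = 2*z*sigma/sqrt(n)
2*z*sigma = 2 * 2.576 * 28.44 = 146.52288
sqrt(46) ≈ 6.782330
width = 146.52288 / 6.782330 ≈ 21.603620

21.6036


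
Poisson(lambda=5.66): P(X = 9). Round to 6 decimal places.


P = e^(-lam) * lam^k / k!
e^(-5.66) ≈ 0.003482517
lam^k = 5.66^9 ≈ 5961394.748903
k! = 9! = 362880
P = 0.003482517 * 5961394.748903 / 362880 ≈ 0.057211

0.057211


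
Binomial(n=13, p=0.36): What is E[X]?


E[X] = n*p = 13 * 0.36 = 4.68

4.68


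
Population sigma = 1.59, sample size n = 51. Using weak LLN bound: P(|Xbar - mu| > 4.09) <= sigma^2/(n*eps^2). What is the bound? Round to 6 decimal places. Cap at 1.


bound = min(1, sigma^2/(n*eps^2))
sigma^2 = 1.59^2 = 2.5281
n*eps^2 = 51 * 4.09^2 = 51 * 16.7281 = 853.1331
sigma^2/(n*eps^2) = 2.5281 / 853.1331 ≈ 0.00296331

0.002963


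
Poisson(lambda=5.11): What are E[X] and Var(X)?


E[X] = Var(X) = lambda = 5.11

5.11, 5.11


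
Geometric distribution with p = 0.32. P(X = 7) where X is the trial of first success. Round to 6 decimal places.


P = (1-p)^(k-1) * p
(1-p)^(k-1) = 0.68^6 ≈ 0.09886748
P = 0.09886748 * 0.32 ≈ 0.03163759

0.031638


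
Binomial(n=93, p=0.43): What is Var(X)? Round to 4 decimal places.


Var = n*p*(1-p) = 93 * 0.43 * 0.57 = 22.7943

22.7943


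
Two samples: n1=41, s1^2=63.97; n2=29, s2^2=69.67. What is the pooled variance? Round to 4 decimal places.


sp^2 = ((n1-1)*s1^2 + (n2-1)*s2^2)/(n1+n2-2)
(n1-1)*s1^2 = 40 * 63.97 = 2558.8
(n2-1)*s2^2 = 28 * 69.67 = 1950.76
numerator = 2558.8 + 1950.76 = 4509.56
n1+n2-2 = 68
sp^2 = 4509.56 / 68 = 112739/1700 ≈ 66.317059

66.3171


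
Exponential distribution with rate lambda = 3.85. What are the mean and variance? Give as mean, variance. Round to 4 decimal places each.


mean = 1/lam, var = 1/lam^2
mean = 1 / 3.85 = 20/77 ≈ 0.259740
lam^2 = 3.85^2 = 14.8225
var = 1 / 14.8225 = 400/5929 ≈ 0.067465

0.2597, 0.0675


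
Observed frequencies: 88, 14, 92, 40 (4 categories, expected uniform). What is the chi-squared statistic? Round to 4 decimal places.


chi2 = sum((O-E)^2/E), E = total/4
total = 234, E = 234/4 = 58.5
(88 - 58.5)^2 / 58.5 = 870.25 / 58.5 = 3481/234 ≈ 14.876068
(14 - 58.5)^2 / 58.5 = 1980.25 / 58.5 = 7921/234 ≈ 33.850427
(92 - 58.5)^2 / 58.5 = 1122.25 / 58.5 = 4489/234 ≈ 19.183761
(40 - 58.5)^2 / 58.5 = 342.25 / 58.5 = 1369/234 ≈ 5.850427
chi2 = 8630/117 ≈ 73.760684

73.7607


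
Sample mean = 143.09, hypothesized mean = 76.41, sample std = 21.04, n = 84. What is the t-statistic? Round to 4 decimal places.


t = (xbar - mu0) / (s/sqrt(n))
xbar - mu0 = 143.09 - 76.41 = 66.68
sqrt(84) ≈ 9.16515139
s/sqrt(n) = 21.04 / 9.16515139 ≈ 2.29565221
t = 66.68 / 2.29565221 ≈ 29.046212

29.0462


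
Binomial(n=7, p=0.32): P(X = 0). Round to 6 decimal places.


P = C(n,k) * p^k * (1-p)^(n-k)
C(7,0) = 1
p^k = 0.32^0 = 1
(1-p)^(n-k) = 0.68^7 ≈ 0.06722989
P = 1 * 1 * 0.06722989 ≈ 0.067230

0.067230


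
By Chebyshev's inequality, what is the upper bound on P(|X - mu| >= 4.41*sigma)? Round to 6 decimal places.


P <= 1/k^2
k^2 = 4.41^2 = 19.4481
1/k^2 = 1 / 19.4481 ≈ 0.05141890

0.051419


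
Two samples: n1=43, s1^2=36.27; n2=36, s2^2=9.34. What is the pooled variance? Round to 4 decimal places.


sp^2 = ((n1-1)*s1^2 + (n2-1)*s2^2)/(n1+n2-2)
(n1-1)*s1^2 = 42 * 36.27 = 1523.34
(n2-1)*s2^2 = 35 * 9.34 = 326.9
numerator = 1523.34 + 326.9 = 1850.24
n1+n2-2 = 77
sp^2 = 1850.24 / 77 = 6608/275 ≈ 24.029091

24.0291


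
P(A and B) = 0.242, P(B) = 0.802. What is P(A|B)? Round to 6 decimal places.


P(A|B) = P(A and B) / P(B) = 0.242 / 0.802 = 121/401 ≈ 0.30174564

0.301746


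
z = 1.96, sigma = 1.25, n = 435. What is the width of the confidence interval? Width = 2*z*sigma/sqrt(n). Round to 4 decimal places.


width = 2*z*sigma/sqrt(n)
2*z*sigma = 2 * 1.96 * 1.25 = 4.9
sqrt(435) ≈ 20.856654
width = 4.9 / 20.856654 ≈ 0.234937

0.2349


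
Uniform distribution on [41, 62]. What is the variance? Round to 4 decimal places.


Var = (b-a)^2 / 12
(b-a)^2 = (62 - 41)^2 = 441
Var = 441/12 = 36.75

36.7500


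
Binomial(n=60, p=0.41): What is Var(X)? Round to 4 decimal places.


Var = n*p*(1-p) = 60 * 0.41 * 0.59 = 14.514

14.5140


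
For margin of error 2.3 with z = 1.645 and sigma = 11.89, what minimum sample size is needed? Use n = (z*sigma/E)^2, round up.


z*sigma/E = 1.645 * 11.89 / 2.3 ≈ 8.503935
(z*sigma/E)^2 ≈ 72.316907
round up: n = 73

73


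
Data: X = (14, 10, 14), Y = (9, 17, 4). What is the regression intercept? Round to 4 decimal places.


a = ybar - b*xbar, where b = sum((xi-xbar)(yi-ybar)) / sum((xi-xbar)^2)
n = 3, xbar = 38/3 ≈ 12.666667, ybar = 30/3 = 10
Sxy = sum((xi-xbar)(yi-ybar)) = -28
Sxx = sum((xi-xbar)^2) = 32/3 ≈ 10.666667
b = Sxy / Sxx = -2.625
a = 10 - (-2.625) * 12.666667 = 43.25

43.2500


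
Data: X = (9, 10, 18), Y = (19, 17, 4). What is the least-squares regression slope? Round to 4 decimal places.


b = sum((xi-xbar)(yi-ybar)) / sum((xi-xbar)^2)
n = 3, xbar = 37/3 ≈ 12.333333, ybar = 40/3 ≈ 13.333333
Sxy = sum((xi-xbar)(yi-ybar)) = -241/3 ≈ -80.333333
Sxx = sum((xi-xbar)^2) = 146/3 ≈ 48.666667
b = Sxy / Sxx = -241/146 ≈ -1.650685

-1.6507


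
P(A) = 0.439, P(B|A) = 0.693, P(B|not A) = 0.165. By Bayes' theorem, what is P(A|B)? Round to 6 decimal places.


P(A|B) = P(B|A)*P(A) / P(B), P(B) = P(B|A)*P(A) + P(B|not A)*P(not A)
P(B|A)*P(A) = 0.693 * 0.439 = 0.304227
P(B|not A)*P(not A) = 0.165 * 0.561 = 0.092565
P(B) = 0.304227 + 0.092565 = 0.396792
P(A|B) = 0.304227 / 0.396792 = 3073/4008 ≈ 0.76671657

0.766717


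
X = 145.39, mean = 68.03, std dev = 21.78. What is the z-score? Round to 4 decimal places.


z = (X - mu) / sigma
X - mu = 145.39 - 68.03 = 77.36
z = 77.36 / 21.78 = 3868/1089 ≈ 3.551882

3.5519


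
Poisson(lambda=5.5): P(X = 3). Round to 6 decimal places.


P = e^(-lam) * lam^k / k!
e^(-5.5) ≈ 0.004086771
lam^k = 5.5^3 = 166.375
k! = 3! = 6
P = 0.004086771 * 166.375 / 6 ≈ 0.113323

0.113323


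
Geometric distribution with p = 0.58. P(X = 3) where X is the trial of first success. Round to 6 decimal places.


P = (1-p)^(k-1) * p
(1-p)^(k-1) = 0.42^2 = 0.1764
P = 0.1764 * 0.58 = 0.102312

0.102312


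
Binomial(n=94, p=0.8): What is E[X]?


E[X] = n*p = 94 * 0.8 = 75.2

75.2


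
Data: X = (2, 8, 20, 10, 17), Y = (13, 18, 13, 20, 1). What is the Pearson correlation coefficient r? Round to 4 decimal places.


r = sum((xi-xbar)(yi-ybar)) / sqrt(sum((xi-xbar)^2) * sum((yi-ybar)^2))
n = 5, xbar = 57/5 = 11.4, ybar = 65/5 = 13
Sxy = sum((xi-xbar)(yi-ybar)) = -94
Sxx = sum((xi-xbar)^2) = 207.2
Syy = sum((yi-ybar)^2) = 218
sqrt(Sxx*Syy) ≈ 212.531409
r = Sxy / sqrt(Sxx*Syy) = -94 / 212.531409 ≈ -0.442288

-0.4423


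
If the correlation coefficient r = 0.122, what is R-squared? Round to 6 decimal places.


R^2 = r^2 = (0.122)^2 = 0.014884

0.014884


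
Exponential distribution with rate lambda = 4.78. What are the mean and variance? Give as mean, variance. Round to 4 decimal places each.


mean = 1/lam, var = 1/lam^2
mean = 1 / 4.78 = 50/239 ≈ 0.209205
lam^2 = 4.78^2 = 22.8484
var = 1 / 22.8484 ≈ 0.043767

0.2092, 0.0438


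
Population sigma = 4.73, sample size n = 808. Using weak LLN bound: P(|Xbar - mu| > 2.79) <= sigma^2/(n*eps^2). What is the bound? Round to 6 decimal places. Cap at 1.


bound = min(1, sigma^2/(n*eps^2))
sigma^2 = 4.73^2 = 22.3729
n*eps^2 = 808 * 2.79^2 = 808 * 7.7841 = 6289.5528
sigma^2/(n*eps^2) = 22.3729 / 6289.5528 ≈ 0.00355715

0.003557


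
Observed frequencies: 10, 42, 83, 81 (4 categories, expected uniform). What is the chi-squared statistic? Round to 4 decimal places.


chi2 = sum((O-E)^2/E), E = total/4
total = 216, E = 216/4 = 54
(10 - 54)^2 / 54 = 1936 / 54 = 968/27 ≈ 35.851852
(42 - 54)^2 / 54 = 144 / 54 = 8/3 ≈ 2.666667
(83 - 54)^2 / 54 = 841 / 54 = 841/54 ≈ 15.574074
(81 - 54)^2 / 54 = 729 / 54 = 13.5
chi2 = 1825/27 ≈ 67.592593

67.5926


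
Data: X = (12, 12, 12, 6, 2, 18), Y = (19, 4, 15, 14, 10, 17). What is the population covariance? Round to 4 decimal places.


Cov = (1/n)*sum((xi-xbar)(yi-ybar))
n = 6, xbar = 62/6 = 31/3 ≈ 10.333333, ybar = 79/6 ≈ 13.166667
sum((xi-xbar)(yi-ybar)) = 149/3 ≈ 49.666667
Cov = 49.666667 / 6 = 149/18 ≈ 8.277778

8.2778


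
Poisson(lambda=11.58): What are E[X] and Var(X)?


E[X] = Var(X) = lambda = 11.58

11.58, 11.58


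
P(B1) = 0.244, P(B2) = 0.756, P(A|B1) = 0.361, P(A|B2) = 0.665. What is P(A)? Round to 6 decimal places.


P(A) = P(A|B1)*P(B1) + P(A|B2)*P(B2)
P(A|B1)*P(B1) = 0.361 * 0.244 = 0.088084
P(A|B2)*P(B2) = 0.665 * 0.756 = 0.50274
P(A) = 0.088084 + 0.50274 = 0.590824

0.590824


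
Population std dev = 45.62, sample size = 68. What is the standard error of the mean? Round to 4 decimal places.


SE = sigma / sqrt(n)
sqrt(68) ≈ 8.246211
SE = 45.62 / 8.246211 ≈ 5.532238

5.5322


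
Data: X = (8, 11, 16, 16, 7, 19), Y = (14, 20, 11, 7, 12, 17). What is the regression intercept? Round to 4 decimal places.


a = ybar - b*xbar, where b = sum((xi-xbar)(yi-ybar)) / sum((xi-xbar)^2)
n = 6, xbar = 77/6 ≈ 12.833333, ybar = 81/6 = 13.5
Sxy = sum((xi-xbar)(yi-ybar)) = -12.5
Sxx = sum((xi-xbar)^2) = 713/6 ≈ 118.833333
b = Sxy / Sxx = -75/713 ≈ -0.105189
a = 13.5 - (-0.105189) * 12.833333 = 10588/713 ≈ 14.849930

14.8499


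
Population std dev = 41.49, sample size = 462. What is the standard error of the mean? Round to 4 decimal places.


SE = sigma / sqrt(n)
sqrt(462) ≈ 21.494185
SE = 41.49 / 21.494185 ≈ 1.930289

1.9303


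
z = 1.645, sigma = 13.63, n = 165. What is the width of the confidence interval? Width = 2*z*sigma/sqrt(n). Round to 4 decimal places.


width = 2*z*sigma/sqrt(n)
2*z*sigma = 2 * 1.645 * 13.63 = 44.8427
sqrt(165) ≈ 12.845233
width = 44.8427 / 12.845233 ≈ 3.490999

3.4910


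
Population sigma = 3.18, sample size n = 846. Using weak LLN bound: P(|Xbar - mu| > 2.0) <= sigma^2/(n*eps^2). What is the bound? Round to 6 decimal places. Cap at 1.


bound = min(1, sigma^2/(n*eps^2))
sigma^2 = 3.18^2 = 10.1124
n*eps^2 = 846 * 2.0^2 = 846 * 4 = 3384
sigma^2/(n*eps^2) = 10.1124 / 3384 ≈ 0.00298830

0.002988


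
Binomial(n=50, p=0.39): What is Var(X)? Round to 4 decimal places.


Var = n*p*(1-p) = 50 * 0.39 * 0.61 = 11.895

11.8950


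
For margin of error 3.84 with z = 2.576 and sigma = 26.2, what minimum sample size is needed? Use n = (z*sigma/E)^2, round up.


z*sigma/E = 2.576 * 26.2 / 3.84 = 21091/1200 ≈ 17.575833
(z*sigma/E)^2 ≈ 308.909917
round up: n = 309

309


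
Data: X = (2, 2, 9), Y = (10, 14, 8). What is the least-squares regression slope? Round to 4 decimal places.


b = sum((xi-xbar)(yi-ybar)) / sum((xi-xbar)^2)
n = 3, xbar = 13/3 ≈ 4.333333, ybar = 32/3 ≈ 10.666667
Sxy = sum((xi-xbar)(yi-ybar)) = -56/3 ≈ -18.666667
Sxx = sum((xi-xbar)^2) = 98/3 ≈ 32.666667
b = Sxy / Sxx = -4/7 ≈ -0.571429

-0.5714


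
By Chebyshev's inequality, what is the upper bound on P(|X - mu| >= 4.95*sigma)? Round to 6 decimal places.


P <= 1/k^2
k^2 = 4.95^2 = 24.5025
1/k^2 = 1 / 24.5025 = 400/9801 ≈ 0.04081216

0.040812


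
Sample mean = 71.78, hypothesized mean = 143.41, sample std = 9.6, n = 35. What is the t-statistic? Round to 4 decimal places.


t = (xbar - mu0) / (s/sqrt(n))
xbar - mu0 = 71.78 - 143.41 = -71.63
sqrt(35) ≈ 5.91607978
s/sqrt(n) = 9.6 / 5.91607978 ≈ 1.62269617
t = -71.63 / 1.62269617 ≈ -44.142583

-44.1426


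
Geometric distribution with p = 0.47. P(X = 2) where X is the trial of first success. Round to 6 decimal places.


P = (1-p)^(k-1) * p
(1-p)^(k-1) = 0.53^1 = 0.53
P = 0.53 * 0.47 = 0.2491

0.249100


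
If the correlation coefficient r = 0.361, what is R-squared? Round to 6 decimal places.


R^2 = r^2 = (0.361)^2 = 0.130321

0.130321


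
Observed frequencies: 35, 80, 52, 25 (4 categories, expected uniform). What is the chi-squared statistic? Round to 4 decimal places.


chi2 = sum((O-E)^2/E), E = total/4
total = 192, E = 192/4 = 48
(35 - 48)^2 / 48 = 169 / 48 = 169/48 ≈ 3.520833
(80 - 48)^2 / 48 = 1024 / 48 = 64/3 ≈ 21.333333
(52 - 48)^2 / 48 = 16 / 48 = 1/3 ≈ 0.333333
(25 - 48)^2 / 48 = 529 / 48 = 529/48 ≈ 11.020833
chi2 = 869/24 ≈ 36.208333

36.2083


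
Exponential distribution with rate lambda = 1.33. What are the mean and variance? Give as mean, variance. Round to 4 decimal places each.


mean = 1/lam, var = 1/lam^2
mean = 1 / 1.33 = 100/133 ≈ 0.751880
lam^2 = 1.33^2 = 1.7689
var = 1 / 1.7689 ≈ 0.565323

0.7519, 0.5653


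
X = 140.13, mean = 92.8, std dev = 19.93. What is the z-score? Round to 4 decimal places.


z = (X - mu) / sigma
X - mu = 140.13 - 92.8 = 47.33
z = 47.33 / 19.93 = 4733/1993 ≈ 2.374812

2.3748


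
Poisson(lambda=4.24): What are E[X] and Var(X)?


E[X] = Var(X) = lambda = 4.24

4.24, 4.24


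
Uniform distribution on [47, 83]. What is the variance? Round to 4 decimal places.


Var = (b-a)^2 / 12
(b-a)^2 = (83 - 47)^2 = 1296
Var = 1296/12 = 108

108.0000


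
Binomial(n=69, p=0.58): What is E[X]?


E[X] = n*p = 69 * 0.58 = 40.02

40.02


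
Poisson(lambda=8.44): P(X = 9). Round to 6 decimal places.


P = e^(-lam) * lam^k / k!
e^(-8.44) ≈ 0.0002160502
lam^k = 8.44^9 ≈ 217311154.782948
k! = 9! = 362880
P = 0.0002160502 * 217311154.782948 / 362880 ≈ 0.129382

0.129382


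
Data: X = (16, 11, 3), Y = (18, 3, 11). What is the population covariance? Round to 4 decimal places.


Cov = (1/n)*sum((xi-xbar)(yi-ybar))
n = 3, xbar = 30/3 = 10, ybar = 32/3 ≈ 10.666667
sum((xi-xbar)(yi-ybar)) = 34
Cov = 34 / 3 = 34/3 ≈ 11.333333

11.3333


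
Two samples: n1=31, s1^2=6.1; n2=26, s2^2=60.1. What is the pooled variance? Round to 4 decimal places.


sp^2 = ((n1-1)*s1^2 + (n2-1)*s2^2)/(n1+n2-2)
(n1-1)*s1^2 = 30 * 6.1 = 183
(n2-1)*s2^2 = 25 * 60.1 = 1502.5
numerator = 183 + 1502.5 = 1685.5
n1+n2-2 = 55
sp^2 = 1685.5 / 55 = 3371/110 ≈ 30.645455

30.6455


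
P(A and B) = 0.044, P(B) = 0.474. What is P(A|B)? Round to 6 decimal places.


P(A|B) = P(A and B) / P(B) = 0.044 / 0.474 = 22/237 ≈ 0.09282700

0.092827


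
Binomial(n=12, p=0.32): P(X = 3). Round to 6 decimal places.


P = C(n,k) * p^k * (1-p)^(n-k)
C(12,3) = 220
p^k = 0.32^3 = 0.032768
(1-p)^(n-k) = 0.68^9 ≈ 0.03108710
P = 220 * 0.032768 * 0.03108710 ≈ 0.224106

0.224106


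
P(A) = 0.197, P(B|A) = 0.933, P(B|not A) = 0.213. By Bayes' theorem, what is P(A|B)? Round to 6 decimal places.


P(A|B) = P(B|A)*P(A) / P(B), P(B) = P(B|A)*P(A) + P(B|not A)*P(not A)
P(B|A)*P(A) = 0.933 * 0.197 = 0.183801
P(B|not A)*P(not A) = 0.213 * 0.803 = 0.171039
P(B) = 0.183801 + 0.171039 = 0.35484
P(A|B) = 0.183801 / 0.35484 ≈ 0.51798275

0.517983


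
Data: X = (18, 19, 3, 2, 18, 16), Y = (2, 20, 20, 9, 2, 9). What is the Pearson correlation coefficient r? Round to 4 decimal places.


r = sum((xi-xbar)(yi-ybar)) / sqrt(sum((xi-xbar)^2) * sum((yi-ybar)^2))
n = 6, xbar = 76/6 = 38/3 ≈ 12.666667, ybar = 62/6 = 31/3 ≈ 10.333333
Sxy = sum((xi-xbar)(yi-ybar)) = -334/3 ≈ -111.333333
Sxx = sum((xi-xbar)^2) = 946/3 ≈ 315.333333
Syy = sum((yi-ybar)^2) = 988/3 ≈ 329.333333
sqrt(Sxx*Syy) ≈ 322.257316
r = Sxy / sqrt(Sxx*Syy) = -111.333333 / 322.257316 ≈ -0.345480

-0.3455


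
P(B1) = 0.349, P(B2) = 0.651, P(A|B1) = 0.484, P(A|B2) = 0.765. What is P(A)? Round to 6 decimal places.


P(A) = P(A|B1)*P(B1) + P(A|B2)*P(B2)
P(A|B1)*P(B1) = 0.484 * 0.349 = 0.168916
P(A|B2)*P(B2) = 0.765 * 0.651 = 0.498015
P(A) = 0.168916 + 0.498015 = 0.666931

0.666931


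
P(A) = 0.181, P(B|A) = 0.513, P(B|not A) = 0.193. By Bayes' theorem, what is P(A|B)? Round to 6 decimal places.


P(A|B) = P(B|A)*P(A) / P(B), P(B) = P(B|A)*P(A) + P(B|not A)*P(not A)
P(B|A)*P(A) = 0.513 * 0.181 = 0.092853
P(B|not A)*P(not A) = 0.193 * 0.819 = 0.158067
P(B) = 0.092853 + 0.158067 = 0.25092
P(A|B) = 0.092853 / 0.25092 ≈ 0.37005022

0.370050


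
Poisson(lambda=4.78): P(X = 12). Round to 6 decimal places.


P = e^(-lam) * lam^k / k!
e^(-4.78) ≈ 0.008395999
lam^k = 4.78^12 ≈ 142277019.691463
k! = 12! = 479001600
P = 0.008395999 * 142277019.691463 / 479001600 ≈ 0.002494

0.002494


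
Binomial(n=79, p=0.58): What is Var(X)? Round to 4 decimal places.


Var = n*p*(1-p) = 79 * 0.58 * 0.42 = 19.2444

19.2444


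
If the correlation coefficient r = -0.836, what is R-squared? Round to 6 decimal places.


R^2 = r^2 = (-0.836)^2 = 0.698896

0.698896


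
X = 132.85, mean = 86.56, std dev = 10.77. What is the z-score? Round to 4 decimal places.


z = (X - mu) / sigma
X - mu = 132.85 - 86.56 = 46.29
z = 46.29 / 10.77 = 1543/359 ≈ 4.298050

4.2981


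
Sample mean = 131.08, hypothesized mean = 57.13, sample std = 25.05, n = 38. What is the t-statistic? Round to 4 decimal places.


t = (xbar - mu0) / (s/sqrt(n))
xbar - mu0 = 131.08 - 57.13 = 73.95
sqrt(38) ≈ 6.16441400
s/sqrt(n) = 25.05 / 6.16441400 ≈ 4.06364660
t = 73.95 / 4.06364660 ≈ 18.197941

18.1979


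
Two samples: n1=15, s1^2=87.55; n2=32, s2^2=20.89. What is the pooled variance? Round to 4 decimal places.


sp^2 = ((n1-1)*s1^2 + (n2-1)*s2^2)/(n1+n2-2)
(n1-1)*s1^2 = 14 * 87.55 = 1225.7
(n2-1)*s2^2 = 31 * 20.89 = 647.59
numerator = 1225.7 + 647.59 = 1873.29
n1+n2-2 = 45
sp^2 = 1873.29 / 45 = 62443/1500 ≈ 41.628667

41.6287


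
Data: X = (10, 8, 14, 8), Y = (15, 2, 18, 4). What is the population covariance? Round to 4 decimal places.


Cov = (1/n)*sum((xi-xbar)(yi-ybar))
n = 4, xbar = 40/4 = 10, ybar = 39/4 = 9.75
sum((xi-xbar)(yi-ybar)) = 60
Cov = 60 / 4 = 15

15.0000


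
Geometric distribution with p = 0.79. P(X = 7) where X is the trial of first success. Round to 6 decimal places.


P = (1-p)^(k-1) * p
(1-p)^(k-1) = 0.21^6 ≈ 0.00008576612
P = 0.00008576612 * 0.79 ≈ 0.00006775524

0.000068


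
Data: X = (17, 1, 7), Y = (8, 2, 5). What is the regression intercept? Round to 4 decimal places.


a = ybar - b*xbar, where b = sum((xi-xbar)(yi-ybar)) / sum((xi-xbar)^2)
n = 3, xbar = 25/3 ≈ 8.333333, ybar = 15/3 = 5
Sxy = sum((xi-xbar)(yi-ybar)) = 48
Sxx = sum((xi-xbar)^2) = 392/3 ≈ 130.666667
b = Sxy / Sxx = 18/49 ≈ 0.367347
a = 5 - 0.367347 * 8.333333 = 95/49 ≈ 1.938776

1.9388


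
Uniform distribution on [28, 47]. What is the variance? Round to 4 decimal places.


Var = (b-a)^2 / 12
(b-a)^2 = (47 - 28)^2 = 361
Var = 361/12 ≈ 30.083333

30.0833


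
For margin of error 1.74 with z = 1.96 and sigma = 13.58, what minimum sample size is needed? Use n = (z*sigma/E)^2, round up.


z*sigma/E = 1.96 * 13.58 / 1.74 = 33271/2175 ≈ 15.297011
(z*sigma/E)^2 ≈ 233.998561
round up: n = 234

234


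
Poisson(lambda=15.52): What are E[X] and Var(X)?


E[X] = Var(X) = lambda = 15.52

15.52, 15.52


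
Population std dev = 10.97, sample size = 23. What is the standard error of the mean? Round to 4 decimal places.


SE = sigma / sqrt(n)
sqrt(23) ≈ 4.795832
SE = 10.97 / 4.795832 ≈ 2.287403

2.2874


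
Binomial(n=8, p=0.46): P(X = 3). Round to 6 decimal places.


P = C(n,k) * p^k * (1-p)^(n-k)
C(8,3) = 56
p^k = 0.46^3 = 0.097336
(1-p)^(n-k) = 0.54^5 ≈ 0.04591650
P = 56 * 0.097336 * 0.04591650 ≈ 0.250282

0.250282


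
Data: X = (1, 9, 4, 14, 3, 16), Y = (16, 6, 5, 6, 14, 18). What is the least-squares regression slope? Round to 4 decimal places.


b = sum((xi-xbar)(yi-ybar)) / sum((xi-xbar)^2)
n = 6, xbar = 47/6 ≈ 7.833333, ybar = 65/6 ≈ 10.833333
Sxy = sum((xi-xbar)(yi-ybar)) = -31/6 ≈ -5.166667
Sxx = sum((xi-xbar)^2) = 1145/6 ≈ 190.833333
b = Sxy / Sxx = -31/1145 ≈ -0.027074

-0.0271


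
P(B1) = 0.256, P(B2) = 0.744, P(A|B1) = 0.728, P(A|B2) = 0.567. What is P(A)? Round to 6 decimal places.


P(A) = P(A|B1)*P(B1) + P(A|B2)*P(B2)
P(A|B1)*P(B1) = 0.728 * 0.256 = 0.186368
P(A|B2)*P(B2) = 0.567 * 0.744 = 0.421848
P(A) = 0.186368 + 0.421848 = 0.608216

0.608216


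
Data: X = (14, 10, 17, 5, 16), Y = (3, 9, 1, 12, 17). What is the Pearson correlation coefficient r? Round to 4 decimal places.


r = sum((xi-xbar)(yi-ybar)) / sqrt(sum((xi-xbar)^2) * sum((yi-ybar)^2))
n = 5, xbar = 62/5 = 12.4, ybar = 42/5 = 8.4
Sxy = sum((xi-xbar)(yi-ybar)) = -39.8
Sxx = sum((xi-xbar)^2) = 97.2
Syy = sum((yi-ybar)^2) = 171.2
sqrt(Sxx*Syy) ≈ 128.998605
r = Sxy / sqrt(Sxx*Syy) = -39.8 / 128.998605 ≈ -0.308530

-0.3085


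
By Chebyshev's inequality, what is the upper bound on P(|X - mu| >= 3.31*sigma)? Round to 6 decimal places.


P <= 1/k^2
k^2 = 3.31^2 = 10.9561
1/k^2 = 1 / 10.9561 ≈ 0.09127335

0.091273


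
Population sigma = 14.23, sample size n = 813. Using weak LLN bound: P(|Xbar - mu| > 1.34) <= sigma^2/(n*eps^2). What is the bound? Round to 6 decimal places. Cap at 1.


bound = min(1, sigma^2/(n*eps^2))
sigma^2 = 14.23^2 = 202.4929
n*eps^2 = 813 * 1.34^2 = 813 * 1.7956 = 1459.8228
sigma^2/(n*eps^2) = 202.4929 / 1459.8228 ≈ 0.13871060

0.138711


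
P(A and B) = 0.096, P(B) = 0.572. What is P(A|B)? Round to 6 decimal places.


P(A|B) = P(A and B) / P(B) = 0.096 / 0.572 = 24/143 ≈ 0.16783217

0.167832


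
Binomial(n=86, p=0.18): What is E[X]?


E[X] = n*p = 86 * 0.18 = 15.48

15.48


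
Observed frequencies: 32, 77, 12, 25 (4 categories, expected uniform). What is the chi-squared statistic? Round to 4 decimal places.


chi2 = sum((O-E)^2/E), E = total/4
total = 146, E = 146/4 = 36.5
(32 - 36.5)^2 / 36.5 = 20.25 / 36.5 = 81/146 ≈ 0.554795
(77 - 36.5)^2 / 36.5 = 1640.25 / 36.5 = 6561/146 ≈ 44.938356
(12 - 36.5)^2 / 36.5 = 600.25 / 36.5 = 2401/146 ≈ 16.445205
(25 - 36.5)^2 / 36.5 = 132.25 / 36.5 = 529/146 ≈ 3.623288
chi2 = 4786/73 ≈ 65.561644

65.5616


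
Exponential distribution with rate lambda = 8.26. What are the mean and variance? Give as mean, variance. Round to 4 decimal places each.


mean = 1/lam, var = 1/lam^2
mean = 1 / 8.26 = 50/413 ≈ 0.121065
lam^2 = 8.26^2 = 68.2276
var = 1 / 68.2276 ≈ 0.014657

0.1211, 0.0147


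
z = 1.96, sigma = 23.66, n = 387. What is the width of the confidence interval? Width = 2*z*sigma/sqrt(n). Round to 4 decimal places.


width = 2*z*sigma/sqrt(n)
2*z*sigma = 2 * 1.96 * 23.66 = 92.7472
sqrt(387) ≈ 19.672316
width = 92.7472 / 19.672316 ≈ 4.714605

4.7146


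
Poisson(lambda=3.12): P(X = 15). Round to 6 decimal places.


P = e^(-lam) * lam^k / k!
e^(-3.12) ≈ 0.04415717
lam^k = 3.12^15 ≈ 25841570.872773
k! = 15! = 1307674368000
P = 0.04415717 * 25841570.872773 / 1307674368000 ≈ 0.000001

0.000001


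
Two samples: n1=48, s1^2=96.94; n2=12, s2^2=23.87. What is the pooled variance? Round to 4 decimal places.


sp^2 = ((n1-1)*s1^2 + (n2-1)*s2^2)/(n1+n2-2)
(n1-1)*s1^2 = 47 * 96.94 = 4556.18
(n2-1)*s2^2 = 11 * 23.87 = 262.57
numerator = 4556.18 + 262.57 = 4818.75
n1+n2-2 = 58
sp^2 = 4818.75 / 58 = 19275/232 ≈ 83.081897

83.0819


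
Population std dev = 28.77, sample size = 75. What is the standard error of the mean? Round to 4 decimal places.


SE = sigma / sqrt(n)
sqrt(75) ≈ 8.660254
SE = 28.77 / 8.660254 ≈ 3.322073

3.3221


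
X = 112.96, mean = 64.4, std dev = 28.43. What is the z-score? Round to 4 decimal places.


z = (X - mu) / sigma
X - mu = 112.96 - 64.4 = 48.56
z = 48.56 / 28.43 = 4856/2843 ≈ 1.708055

1.7081


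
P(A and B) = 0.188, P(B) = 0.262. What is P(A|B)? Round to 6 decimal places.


P(A|B) = P(A and B) / P(B) = 0.188 / 0.262 = 94/131 ≈ 0.71755725

0.717557


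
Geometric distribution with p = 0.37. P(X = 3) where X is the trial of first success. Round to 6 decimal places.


P = (1-p)^(k-1) * p
(1-p)^(k-1) = 0.63^2 = 0.3969
P = 0.3969 * 0.37 = 0.146853

0.146853


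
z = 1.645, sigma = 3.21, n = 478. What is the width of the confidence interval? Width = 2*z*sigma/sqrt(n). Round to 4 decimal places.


width = 2*z*sigma/sqrt(n)
2*z*sigma = 2 * 1.645 * 3.21 = 10.5609
sqrt(478) ≈ 21.863211
width = 10.5609 / 21.863211 ≈ 0.483044

0.4830


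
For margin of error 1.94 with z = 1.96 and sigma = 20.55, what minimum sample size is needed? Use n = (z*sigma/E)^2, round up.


z*sigma/E = 1.96 * 20.55 / 1.94 = 20139/970 ≈ 20.761856
(z*sigma/E)^2 ≈ 431.054651
round up: n = 432

432


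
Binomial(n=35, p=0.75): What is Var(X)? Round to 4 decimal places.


Var = n*p*(1-p) = 35 * 0.75 * 0.25 = 6.5625

6.5625


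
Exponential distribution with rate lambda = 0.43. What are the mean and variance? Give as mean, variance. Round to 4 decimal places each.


mean = 1/lam, var = 1/lam^2
mean = 1 / 0.43 = 100/43 ≈ 2.325581
lam^2 = 0.43^2 = 0.1849
var = 1 / 0.1849 = 10000/1849 ≈ 5.408329

2.3256, 5.4083


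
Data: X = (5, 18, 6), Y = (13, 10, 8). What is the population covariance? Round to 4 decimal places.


Cov = (1/n)*sum((xi-xbar)(yi-ybar))
n = 3, xbar = 29/3 ≈ 9.666667, ybar = 31/3 ≈ 10.333333
sum((xi-xbar)(yi-ybar)) = -20/3 ≈ -6.666667
Cov = -6.666667 / 3 = -20/9 ≈ -2.222222

-2.2222


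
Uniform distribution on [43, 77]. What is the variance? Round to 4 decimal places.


Var = (b-a)^2 / 12
(b-a)^2 = (77 - 43)^2 = 1156
Var = 1156/12 ≈ 96.333333

96.3333


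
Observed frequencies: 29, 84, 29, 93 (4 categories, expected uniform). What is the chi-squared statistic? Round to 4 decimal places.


chi2 = sum((O-E)^2/E), E = total/4
total = 235, E = 235/4 = 58.75
(29 - 58.75)^2 / 58.75 = 885.0625 / 58.75 = 14161/940 ≈ 15.064894
(84 - 58.75)^2 / 58.75 = 637.5625 / 58.75 = 10201/940 ≈ 10.852128
(29 - 58.75)^2 / 58.75 = 885.0625 / 58.75 = 14161/940 ≈ 15.064894
(93 - 58.75)^2 / 58.75 = 1173.0625 / 58.75 = 18769/940 ≈ 19.967021
chi2 = 14323/235 ≈ 60.948936

60.9489
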